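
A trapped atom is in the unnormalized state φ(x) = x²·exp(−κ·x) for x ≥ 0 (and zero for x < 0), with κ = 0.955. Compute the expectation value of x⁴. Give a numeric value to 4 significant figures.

126.2

⟨x⁴⟩ = ∫ x⁴·|φ|² dx / ∫|φ|² dx (integrals over the domain).
Every integrand reduces to terms xʲ·e^(−2κx) on [0, ∞); use ∫₀^∞ xʲ·e^(−2κx) dx = j!/(2κ)^(j+1).
State is unnormalized: ∫|φ|² dx = 0.94416, and ∫φ*·x⁴·φ dx = 119.18, so ⟨x⁴⟩ = 119.18 / 0.94416.
⟨x⁴⟩ = 126.23.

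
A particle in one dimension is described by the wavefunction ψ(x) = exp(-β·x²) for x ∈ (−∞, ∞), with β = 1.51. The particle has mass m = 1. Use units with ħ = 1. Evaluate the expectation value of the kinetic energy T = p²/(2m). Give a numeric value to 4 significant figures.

T = −(ħ²/2m) d²/dx², so ⟨T⟩ = −(ħ²/2m) ∫ ψ*·ψ'' dx / ∫|ψ|² dx; with m = 1.
Gaussian moments: ∫x^(2j)·e^(−2βx²) dx = (2j−1)!!/(4β)^j · √(π/(2β)), odd powers integrate to 0; here √(π/(2β)) = 1.0199. Derivatives: d/dx e^(−βx²) = −2βx·e^(−βx²), d²/dx² e^(−βx²) = (4β²x² − 2β)·e^(−βx²).
State is unnormalized: ∫|ψ|² dx = 1.0199, and ∫ψ*·(−ħ²/2m · ψ'') dx = 0.77005, so ⟨T⟩ = 0.77005 / 1.0199.
⟨T⟩ = 0.75500.

0.7550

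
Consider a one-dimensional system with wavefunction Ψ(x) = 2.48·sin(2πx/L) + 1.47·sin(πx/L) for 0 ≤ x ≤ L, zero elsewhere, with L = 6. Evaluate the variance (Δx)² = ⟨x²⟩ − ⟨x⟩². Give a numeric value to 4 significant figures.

Compute ⟨x⟩ and ⟨x²⟩ separately, then (Δx)² = ⟨x²⟩ − ⟨x⟩².
On 0 ≤ x ≤ L (j ≠ l): ∫sin²(jπx/L) dx = L/2, ∫sin(jπx/L)·sin(lπx/L) dx = 0; diagonal moments ∫x·sin²(jπx/L) dx = L²/4, ∫x²·sin²(jπx/L) dx = L³·(1/6 − 1/(4j²π²)); cross terms ∫x·sin(jπx/L)·sin(lπx/L) dx = 0 for j + l even and −4jlL²/(π²(j² − l²)²) for j + l odd, ∫x²·sin(jπx/L)·sin(lπx/L) dx = (−1)^(j+l)·4jlL³/(π²(j² − l²)²); higher powers the same way via product-to-sum and parts.
Normalization: ∫|Ψ|² dx = 24.934.
⟨x⟩ = 2.0519 and ⟨x²⟩ = 5.4998.
(Δx)² = 5.4998 − (2.0519)² = 1.2895.

1.290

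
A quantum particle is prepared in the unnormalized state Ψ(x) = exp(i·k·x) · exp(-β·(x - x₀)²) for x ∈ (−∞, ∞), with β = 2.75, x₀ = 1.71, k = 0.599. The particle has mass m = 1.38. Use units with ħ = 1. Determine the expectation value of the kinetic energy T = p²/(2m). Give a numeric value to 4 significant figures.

T = −(ħ²/2m) d²/dx², so ⟨T⟩ = −(ħ²/2m) ∫ Ψ*·Ψ'' dx / ∫|Ψ|² dx; with m = 1.38.
Gaussian moments (u = x − x₀): ∫u^(2j)·e^(−2βu²) du = (2j−1)!!/(4β)^j · √(π/(2β)), odd powers integrate to 0; here √(π/(2β)) = 0.75578. Derivatives: Ψ′ = (ik − 2βu)·Ψ, Ψ″ = ((ik − 2βu)² − 2β)·Ψ; the odd-in-u pieces drop out.
State is unnormalized: ∫|Ψ|² dx = 0.75578, and ∫Ψ*·(−ħ²/2m · Ψ'') dx = 0.85129, so ⟨T⟩ = 0.85129 / 0.75578.
⟨T⟩ = 1.1264.

1.126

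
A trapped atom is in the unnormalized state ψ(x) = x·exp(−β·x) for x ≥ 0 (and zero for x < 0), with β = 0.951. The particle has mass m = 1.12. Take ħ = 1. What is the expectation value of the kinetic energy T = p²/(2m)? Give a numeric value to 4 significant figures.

T = −(ħ²/2m) d²/dx², so ⟨T⟩ = −(ħ²/2m) ∫ ψ*·ψ'' dx / ∫|ψ|² dx; with m = 1.12.
Differentiate x·exp(−β·x) with the product rule; every integrand then reduces to terms xʲ·e^(−2βx) on [0, ∞), with ∫₀^∞ xʲ·e^(−2βx) dx = j!/(2β)^(j+1).
State is unnormalized: ∫|ψ|² dx = 0.29067, and ∫ψ*·(−ħ²/2m · ψ'') dx = 0.11736, so ⟨T⟩ = 0.11736 / 0.29067.
⟨T⟩ = 0.40375.

0.4038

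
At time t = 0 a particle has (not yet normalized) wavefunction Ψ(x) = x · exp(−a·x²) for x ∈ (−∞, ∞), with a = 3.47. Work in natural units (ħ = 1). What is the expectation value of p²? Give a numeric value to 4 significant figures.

10.41

p² Ψ = −ħ² d²Ψ/dx²; ⟨p²⟩ = −ħ² ∫ Ψ*·Ψ'' dx / ∫|Ψ|² dx.
Expand each integrand as polynomial × e^(−2ax²) and use ∫x^(2j)·e^(−2ax²) dx = (2j−1)!!/(4a)^j · √(π/(2a)), odd powers → 0; here √(π/(2a)) = 0.67281. Differentiate with the product rule, d/dx e^(−ax²) = −2ax·e^(−ax²).
State is unnormalized: ∫|Ψ|² dx = 0.048474, and ∫Ψ*·(−ħ² Ψ'') dx = 0.50461, so ⟨p²⟩ = 0.50461 / 0.048474.
⟨p²⟩ = 10.410.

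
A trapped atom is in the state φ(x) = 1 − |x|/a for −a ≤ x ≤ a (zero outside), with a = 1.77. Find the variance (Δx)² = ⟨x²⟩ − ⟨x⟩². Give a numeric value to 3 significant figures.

Compute ⟨x⟩ and ⟨x²⟩ separately, then (Δx)² = ⟨x²⟩ − ⟨x⟩².
φ is even, so ∫ over [−a, a] = 2∫₀ᵃ with φ = 1 − x/a there: ∫₀ᵃ (1 − x/a)² dx = a/3, ∫₀ᵃ x²(1 − x/a)² dx = a³/30, ∫₀ᵃ x⁴(1 − x/a)² dx = a⁵/105.
Normalization: ∫|φ|² dx = 1.1800.
⟨x⟩ = 0.0000 and ⟨x²⟩ = 0.31329.
(Δx)² = 0.31329 − (0.0000)² = 0.31329.

0.313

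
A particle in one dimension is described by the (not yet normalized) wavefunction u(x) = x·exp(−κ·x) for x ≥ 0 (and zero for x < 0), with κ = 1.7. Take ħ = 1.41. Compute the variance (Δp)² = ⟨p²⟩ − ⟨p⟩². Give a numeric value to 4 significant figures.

5.746

Compute ⟨p⟩ and ⟨p²⟩ separately; (Δp)² = ⟨p²⟩ − ⟨p⟩².
Differentiate x·exp(−κ·x) with the product rule; every integrand then reduces to terms xʲ·e^(−2κx) on [0, ∞), with ∫₀^∞ xʲ·e^(−2κx) dx = j!/(2κ)^(j+1).
Normalization: ∫|u|² dx = 0.050885.
⟨p⟩ = 0.0000 and ⟨p²⟩ = 5.7456.
(Δp)² = 5.7456 − (0.0000)² = 5.7456.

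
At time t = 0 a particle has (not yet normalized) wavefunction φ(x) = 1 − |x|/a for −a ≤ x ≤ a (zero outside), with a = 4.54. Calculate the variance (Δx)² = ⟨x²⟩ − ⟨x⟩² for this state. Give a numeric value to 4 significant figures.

Compute ⟨x⟩ and ⟨x²⟩ separately, then (Δx)² = ⟨x²⟩ − ⟨x⟩².
φ is even, so ∫ over [−a, a] = 2∫₀ᵃ with φ = 1 − x/a there: ∫₀ᵃ (1 − x/a)² dx = a/3, ∫₀ᵃ x²(1 − x/a)² dx = a³/30, ∫₀ᵃ x⁴(1 − x/a)² dx = a⁵/105.
Normalization: ∫|φ|² dx = 3.0267.
⟨x⟩ = 0.0000 and ⟨x²⟩ = 2.0612.
(Δx)² = 2.0612 − (0.0000)² = 2.0612.

2.061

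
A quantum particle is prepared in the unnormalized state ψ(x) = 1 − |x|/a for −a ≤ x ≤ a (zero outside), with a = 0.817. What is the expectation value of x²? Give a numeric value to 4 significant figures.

0.06675

⟨x²⟩ = ∫ x²·|ψ|² dx / ∫|ψ|² dx (integrals over the domain).
ψ is even, so ∫ over [−a, a] = 2∫₀ᵃ with ψ = 1 − x/a there: ∫₀ᵃ (1 − x/a)² dx = a/3, ∫₀ᵃ x²(1 − x/a)² dx = a³/30, ∫₀ᵃ x⁴(1 − x/a)² dx = a⁵/105.
State is unnormalized: ∫|ψ|² dx = 0.54467, and ∫ψ*·x²·ψ dx = 0.036356, so ⟨x²⟩ = 0.036356 / 0.54467.
⟨x²⟩ = 0.066749.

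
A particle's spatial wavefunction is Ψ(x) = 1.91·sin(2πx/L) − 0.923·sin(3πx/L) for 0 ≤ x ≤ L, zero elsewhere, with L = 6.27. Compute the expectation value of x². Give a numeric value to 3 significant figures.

18.7

⟨x²⟩ = ∫ x²·|Ψ|² dx / ∫|Ψ|² dx (integrals over the domain).
On 0 ≤ x ≤ L (j ≠ l): ∫sin²(jπx/L) dx = L/2, ∫sin(jπx/L)·sin(lπx/L) dx = 0; diagonal moments ∫x·sin²(jπx/L) dx = L²/4, ∫x²·sin²(jπx/L) dx = L³·(1/6 − 1/(4j²π²)); cross terms ∫x·sin(jπx/L)·sin(lπx/L) dx = 0 for j + l even and −4jlL²/(π²(j² − l²)²) for j + l odd, ∫x²·sin(jπx/L)·sin(lπx/L) dx = (−1)^(j+l)·4jlL³/(π²(j² − l²)²); higher powers the same way via product-to-sum and parts.
State is unnormalized: ∫|Ψ|² dx = 14.108, and ∫Ψ*·x²·Ψ dx = 263.12, so ⟨x²⟩ = 263.12 / 14.108.
⟨x²⟩ = 18.651.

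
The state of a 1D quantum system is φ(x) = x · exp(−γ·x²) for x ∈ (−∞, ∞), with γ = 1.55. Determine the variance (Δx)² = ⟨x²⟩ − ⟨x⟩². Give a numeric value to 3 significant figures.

Compute ⟨x⟩ and ⟨x²⟩ separately, then (Δx)² = ⟨x²⟩ − ⟨x⟩².
Expand each integrand as polynomial × e^(−2γx²) and use ∫x^(2j)·e^(−2γx²) dx = (2j−1)!!/(4γ)^j · √(π/(2γ)), odd powers → 0; here √(π/(2γ)) = 1.0067.
Normalization: ∫|φ|² dx = 0.16237.
⟨x⟩ = 0.0000 and ⟨x²⟩ = 0.48387.
(Δx)² = 0.48387 − (0.0000)² = 0.48387.

0.484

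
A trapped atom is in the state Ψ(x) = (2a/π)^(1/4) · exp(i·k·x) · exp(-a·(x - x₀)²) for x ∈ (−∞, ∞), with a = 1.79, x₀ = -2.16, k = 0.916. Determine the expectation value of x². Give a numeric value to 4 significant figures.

⟨x²⟩ = ∫ x²·|Ψ|² dx (integrals over the domain).
Gaussian moments (u = x − x₀): ∫u^(2j)·e^(−2au²) du = (2j−1)!!/(4a)^j · √(π/(2a)), odd powers integrate to 0; here √(π/(2a)) = 0.93677.
⟨x²⟩ = 4.8053.

4.805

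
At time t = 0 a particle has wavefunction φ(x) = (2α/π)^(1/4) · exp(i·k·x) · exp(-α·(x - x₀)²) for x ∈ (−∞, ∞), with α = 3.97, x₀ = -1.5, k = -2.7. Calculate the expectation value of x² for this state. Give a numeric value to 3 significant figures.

2.31

⟨x²⟩ = ∫ x²·|φ|² dx (integrals over the domain).
Gaussian moments (u = x − x₀): ∫u^(2j)·e^(−2αu²) du = (2j−1)!!/(4α)^j · √(π/(2α)), odd powers integrate to 0; here √(π/(2α)) = 0.62902.
⟨x²⟩ = 2.3130.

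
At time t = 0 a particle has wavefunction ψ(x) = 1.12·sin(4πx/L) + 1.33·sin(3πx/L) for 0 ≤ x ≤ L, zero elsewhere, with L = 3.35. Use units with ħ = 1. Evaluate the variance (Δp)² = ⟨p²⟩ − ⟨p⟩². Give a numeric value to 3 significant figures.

10.5

Compute ⟨p⟩ and ⟨p²⟩ separately; (Δp)² = ⟨p²⟩ − ⟨p⟩².
d²/dx² sin(jπx/L) = −(jπ/L)²·sin(jπx/L); on 0 ≤ x ≤ L, ∫sin²(jπx/L) dx = L/2 and ∫sin(jπx/L)·sin(lπx/L) dx = 0 for j ≠ l, so only diagonal terms survive in ∫|ψ|² and ∫ψ·ψ″; ∫ψ·ψ′ dx = [ψ²/2] between the walls = 0.
Normalization: ∫|ψ|² dx = 5.0640.
⟨p⟩ = 0.0000 and ⟨p²⟩ = 10.469.
(Δp)² = 10.469 − (0.0000)² = 10.469.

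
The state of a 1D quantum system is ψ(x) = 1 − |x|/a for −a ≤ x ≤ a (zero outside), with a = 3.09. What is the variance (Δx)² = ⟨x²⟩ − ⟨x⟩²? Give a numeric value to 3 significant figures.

Compute ⟨x⟩ and ⟨x²⟩ separately, then (Δx)² = ⟨x²⟩ − ⟨x⟩².
ψ is even, so ∫ over [−a, a] = 2∫₀ᵃ with ψ = 1 − x/a there: ∫₀ᵃ (1 − x/a)² dx = a/3, ∫₀ᵃ x²(1 − x/a)² dx = a³/30, ∫₀ᵃ x⁴(1 − x/a)² dx = a⁵/105.
Normalization: ∫|ψ|² dx = 2.0600.
⟨x⟩ = 0.0000 and ⟨x²⟩ = 0.95481.
(Δx)² = 0.95481 − (0.0000)² = 0.95481.

0.955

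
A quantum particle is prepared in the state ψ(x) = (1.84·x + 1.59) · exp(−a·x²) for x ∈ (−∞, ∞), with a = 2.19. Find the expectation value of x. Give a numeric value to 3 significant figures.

0.229

⟨x⟩ = ∫ x·|ψ|² dx / ∫|ψ|² dx (integrals over the domain).
Expand each integrand as polynomial × e^(−2ax²) and use ∫x^(2j)·e^(−2ax²) dx = (2j−1)!!/(4a)^j · √(π/(2a)), odd powers → 0; here √(π/(2a)) = 0.84691.
State is unnormalized: ∫|ψ|² dx = 2.4684, and ∫ψ*·x·ψ dx = 0.56569, so ⟨x⟩ = 0.56569 / 2.4684.
⟨x⟩ = 0.22917.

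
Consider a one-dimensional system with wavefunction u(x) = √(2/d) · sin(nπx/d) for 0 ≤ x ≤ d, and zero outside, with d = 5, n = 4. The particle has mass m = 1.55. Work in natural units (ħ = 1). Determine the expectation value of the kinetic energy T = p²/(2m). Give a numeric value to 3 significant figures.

2.04

T = −(ħ²/2m) d²/dx², so ⟨T⟩ = −(ħ²/2m) ∫ u*·u'' dx; with m = 1.55.
d/dx sin(nπx/d) = (nπ/d)·cos(nπx/d) and d²/dx² sin(nπx/d) = −(nπ/d)²·sin(nπx/d); on 0 ≤ x ≤ d, ∫sin²(nπx/d) dx = d/2 and ∫sin(nπx/d)·cos(nπx/d) dx = 0.
⟨T⟩ = 2.0376.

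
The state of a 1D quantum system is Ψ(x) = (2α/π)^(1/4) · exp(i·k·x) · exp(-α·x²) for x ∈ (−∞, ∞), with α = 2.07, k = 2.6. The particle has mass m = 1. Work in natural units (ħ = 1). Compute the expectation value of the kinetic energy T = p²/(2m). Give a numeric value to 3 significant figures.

4.42

T = −(ħ²/2m) d²/dx², so ⟨T⟩ = −(ħ²/2m) ∫ Ψ*·Ψ'' dx; with m = 1.
Gaussian moments: ∫x^(2j)·e^(−2αx²) dx = (2j−1)!!/(4α)^j · √(π/(2α)), odd powers integrate to 0; here √(π/(2α)) = 0.87111. Derivatives: Ψ′ = (ik − 2αx)·Ψ, Ψ″ = ((ik − 2αx)² − 2α)·Ψ; the odd-in-x pieces drop out.
⟨T⟩ = 4.4150.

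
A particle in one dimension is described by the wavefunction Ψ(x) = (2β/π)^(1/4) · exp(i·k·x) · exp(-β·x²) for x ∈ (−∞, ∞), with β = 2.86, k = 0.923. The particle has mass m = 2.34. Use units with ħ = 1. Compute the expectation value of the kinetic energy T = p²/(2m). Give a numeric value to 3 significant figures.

0.793

T = −(ħ²/2m) d²/dx², so ⟨T⟩ = −(ħ²/2m) ∫ Ψ*·Ψ'' dx; with m = 2.34.
Gaussian moments: ∫x^(2j)·e^(−2βx²) dx = (2j−1)!!/(4β)^j · √(π/(2β)), odd powers integrate to 0; here √(π/(2β)) = 0.74110. Derivatives: Ψ′ = (ik − 2βx)·Ψ, Ψ″ = ((ik − 2βx)² − 2β)·Ψ; the odd-in-x pieces drop out.
⟨T⟩ = 0.79315.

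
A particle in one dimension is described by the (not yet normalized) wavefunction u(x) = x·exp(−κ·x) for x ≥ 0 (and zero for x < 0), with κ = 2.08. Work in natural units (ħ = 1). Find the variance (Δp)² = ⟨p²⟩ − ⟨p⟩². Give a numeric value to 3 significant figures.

Compute ⟨p⟩ and ⟨p²⟩ separately; (Δp)² = ⟨p²⟩ − ⟨p⟩².
Differentiate x·exp(−κ·x) with the product rule; every integrand then reduces to terms xʲ·e^(−2κx) on [0, ∞), with ∫₀^∞ xʲ·e^(−2κx) dx = j!/(2κ)^(j+1).
Normalization: ∫|u|² dx = 0.027781.
⟨p⟩ = 0.0000 and ⟨p²⟩ = 4.3264.
(Δp)² = 4.3264 − (0.0000)² = 4.3264.

4.33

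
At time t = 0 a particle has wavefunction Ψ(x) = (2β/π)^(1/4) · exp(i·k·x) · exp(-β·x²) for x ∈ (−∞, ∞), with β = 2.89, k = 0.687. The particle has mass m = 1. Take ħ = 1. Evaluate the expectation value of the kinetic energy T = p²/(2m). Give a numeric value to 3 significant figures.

T = −(ħ²/2m) d²/dx², so ⟨T⟩ = −(ħ²/2m) ∫ Ψ*·Ψ'' dx; with m = 1.
Gaussian moments: ∫x^(2j)·e^(−2βx²) dx = (2j−1)!!/(4β)^j · √(π/(2β)), odd powers integrate to 0; here √(π/(2β)) = 0.73724. Derivatives: Ψ′ = (ik − 2βx)·Ψ, Ψ″ = ((ik − 2βx)² − 2β)·Ψ; the odd-in-x pieces drop out.
⟨T⟩ = 1.6810.

1.68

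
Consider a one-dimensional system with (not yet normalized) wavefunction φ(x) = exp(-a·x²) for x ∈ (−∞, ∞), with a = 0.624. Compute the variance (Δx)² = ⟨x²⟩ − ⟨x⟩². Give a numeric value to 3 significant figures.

Compute ⟨x⟩ and ⟨x²⟩ separately, then (Δx)² = ⟨x²⟩ − ⟨x⟩².
Gaussian moments: ∫x^(2j)·e^(−2ax²) dx = (2j−1)!!/(4a)^j · √(π/(2a)), odd powers integrate to 0; here √(π/(2a)) = 1.5866.
Normalization: ∫|φ|² dx = 1.5866.
⟨x⟩ = 0.0000 and ⟨x²⟩ = 0.40064.
(Δx)² = 0.40064 − (0.0000)² = 0.40064.

0.401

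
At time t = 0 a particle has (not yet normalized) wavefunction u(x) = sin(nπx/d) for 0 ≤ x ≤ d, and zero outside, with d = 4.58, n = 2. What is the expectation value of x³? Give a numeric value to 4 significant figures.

22.19

⟨x³⟩ = ∫ x³·|u|² dx / ∫|u|² dx (integrals over the domain).
With sin²θ = (1 − cos2θ)/2 on 0 ≤ x ≤ d: ∫sin²(nπx/d) dx = d/2, ∫x·sin²(nπx/d) dx = d²/4, ∫x²·sin²(nπx/d) dx = d³·(1/6 − 1/(4n²π²)); higher powers xᵏ the same way, integrating xᵏ·cos(2nπx/d) by parts.
State is unnormalized: ∫|u|² dx = 2.2900, and ∫u*·x³·u dx = 50.822, so ⟨x³⟩ = 50.822 / 2.2900.
⟨x³⟩ = 22.193.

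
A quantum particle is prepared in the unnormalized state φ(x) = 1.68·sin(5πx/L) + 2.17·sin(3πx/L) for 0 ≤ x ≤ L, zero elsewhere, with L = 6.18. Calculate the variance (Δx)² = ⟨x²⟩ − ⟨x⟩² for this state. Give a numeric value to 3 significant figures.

Compute ⟨x⟩ and ⟨x²⟩ separately, then (Δx)² = ⟨x²⟩ − ⟨x⟩².
On 0 ≤ x ≤ L (j ≠ l): ∫sin²(jπx/L) dx = L/2, ∫sin(jπx/L)·sin(lπx/L) dx = 0; diagonal moments ∫x·sin²(jπx/L) dx = L²/4, ∫x²·sin²(jπx/L) dx = L³·(1/6 − 1/(4j²π²)); cross terms ∫x·sin(jπx/L)·sin(lπx/L) dx = 0 for j + l even and −4jlL²/(π²(j² − l²)²) for j + l odd, ∫x²·sin(jπx/L)·sin(lπx/L) dx = (−1)^(j+l)·4jlL³/(π²(j² − l²)²); higher powers the same way via product-to-sum and parts.
Normalization: ∫|φ|² dx = 23.272.
⟨x⟩ = 3.0900 and ⟨x²⟩ = 14.323.
(Δx)² = 14.323 − (3.0900)² = 4.7754.

4.78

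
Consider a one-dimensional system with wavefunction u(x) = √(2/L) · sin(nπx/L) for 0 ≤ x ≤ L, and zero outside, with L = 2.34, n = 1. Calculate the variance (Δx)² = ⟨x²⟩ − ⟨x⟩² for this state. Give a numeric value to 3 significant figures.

0.179

Compute ⟨x⟩ and ⟨x²⟩ separately, then (Δx)² = ⟨x²⟩ − ⟨x⟩².
With sin²θ = (1 − cos2θ)/2 on 0 ≤ x ≤ L: ∫sin²(nπx/L) dx = L/2, ∫x·sin²(nπx/L) dx = L²/4, ∫x²·sin²(nπx/L) dx = L³·(1/6 − 1/(4n²π²)); higher powers xᵏ the same way, integrating xᵏ·cos(2nπx/L) by parts.
⟨x⟩ = 1.1700 and ⟨x²⟩ = 1.5478.
(Δx)² = 1.5478 − (1.1700)² = 0.17890.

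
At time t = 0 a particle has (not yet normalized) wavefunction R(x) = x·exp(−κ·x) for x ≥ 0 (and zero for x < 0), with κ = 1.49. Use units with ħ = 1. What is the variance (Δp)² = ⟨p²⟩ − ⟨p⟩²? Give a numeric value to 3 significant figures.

2.22

Compute ⟨p⟩ and ⟨p²⟩ separately; (Δp)² = ⟨p²⟩ − ⟨p⟩².
Differentiate x·exp(−κ·x) with the product rule; every integrand then reduces to terms xʲ·e^(−2κx) on [0, ∞), with ∫₀^∞ xʲ·e^(−2κx) dx = j!/(2κ)^(j+1).
Normalization: ∫|R|² dx = 0.075576.
⟨p⟩ = 0.0000 and ⟨p²⟩ = 2.2201.
(Δp)² = 2.2201 − (0.0000)² = 2.2201.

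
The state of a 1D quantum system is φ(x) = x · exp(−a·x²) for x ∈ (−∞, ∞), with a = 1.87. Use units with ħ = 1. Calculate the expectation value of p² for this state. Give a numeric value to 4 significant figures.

p² φ = −ħ² d²φ/dx²; ⟨p²⟩ = −ħ² ∫ φ*·φ'' dx / ∫|φ|² dx.
Expand each integrand as polynomial × e^(−2ax²) and use ∫x^(2j)·e^(−2ax²) dx = (2j−1)!!/(4a)^j · √(π/(2a)), odd powers → 0; here √(π/(2a)) = 0.91651. Differentiate with the product rule, d/dx e^(−ax²) = −2ax·e^(−ax²).
State is unnormalized: ∫|φ|² dx = 0.12253, and ∫φ*·(−ħ² φ'') dx = 0.68739, so ⟨p²⟩ = 0.68739 / 0.12253.
⟨p²⟩ = 5.6100.

5.610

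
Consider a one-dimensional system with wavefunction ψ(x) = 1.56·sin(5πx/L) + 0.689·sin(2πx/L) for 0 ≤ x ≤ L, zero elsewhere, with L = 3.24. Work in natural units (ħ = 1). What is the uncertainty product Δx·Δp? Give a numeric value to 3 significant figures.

Δx = √(⟨x²⟩−⟨x⟩²), Δp = √(⟨p²⟩−⟨p⟩²).
On 0 ≤ x ≤ L (j ≠ l): ∫sin²(jπx/L) dx = L/2, ∫sin(jπx/L)·sin(lπx/L) dx = 0; diagonal moments ∫x·sin²(jπx/L) dx = L²/4, ∫x²·sin²(jπx/L) dx = L³·(1/6 − 1/(4j²π²)); cross terms ∫x·sin(jπx/L)·sin(lπx/L) dx = 0 for j + l even and −4jlL²/(π²(j² − l²)²) for j + l odd, ∫x²·sin(jπx/L)·sin(lπx/L) dx = (−1)^(j+l)·4jlL³/(π²(j² − l²)²); higher powers the same way via product-to-sum and parts. d²/dx² sin(jπx/L) = −(jπ/L)²·sin(jπx/L); on 0 ≤ x ≤ L, ∫sin²(jπx/L) dx = L/2 and ∫sin(jπx/L)·sin(lπx/L) dx = 0 for j ≠ l, so only diagonal terms survive in ∫|ψ|² and ∫ψ·ψ″; ∫ψ·ψ′ dx = [ψ²/2] between the walls = 0.
Normalization: ∫|ψ|² dx = 4.7115.
⟨x⟩ = 1.5760, ⟨x²⟩ = 3.3171 ⇒ Δx = 0.91289.
⟨p⟩ = 0.0000, ⟨p²⟩ = 20.282 ⇒ Δp = 4.5035.
Δx·Δp = 4.1112.

4.11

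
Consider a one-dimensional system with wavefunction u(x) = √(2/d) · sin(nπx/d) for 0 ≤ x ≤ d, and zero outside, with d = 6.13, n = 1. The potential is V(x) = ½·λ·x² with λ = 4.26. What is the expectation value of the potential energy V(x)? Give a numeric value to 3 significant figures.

⟨V⟩ = ∫ V(x)·|u|² dx.
With sin²θ = (1 − cos2θ)/2 on 0 ≤ x ≤ d: ∫sin²(nπx/d) dx = d/2, ∫x·sin²(nπx/d) dx = d²/4, ∫x²·sin²(nπx/d) dx = d³·(1/6 − 1/(4n²π²)); higher powers xᵏ the same way, integrating xᵏ·cos(2nπx/d) by parts.
⟨V⟩ = 22.625.

22.6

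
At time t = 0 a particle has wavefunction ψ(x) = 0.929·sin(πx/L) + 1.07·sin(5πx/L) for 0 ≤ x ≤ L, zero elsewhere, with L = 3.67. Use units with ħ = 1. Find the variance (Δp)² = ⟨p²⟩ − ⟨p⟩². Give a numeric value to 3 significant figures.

10.8

Compute ⟨p⟩ and ⟨p²⟩ separately; (Δp)² = ⟨p²⟩ − ⟨p⟩².
d²/dx² sin(jπx/L) = −(jπ/L)²·sin(jπx/L); on 0 ≤ x ≤ L, ∫sin²(jπx/L) dx = L/2 and ∫sin(jπx/L)·sin(lπx/L) dx = 0 for j ≠ l, so only diagonal terms survive in ∫|ψ|² and ∫ψ·ψ″; ∫ψ·ψ′ dx = [ψ²/2] between the walls = 0.
Normalization: ∫|ψ|² dx = 3.6846.
⟨p⟩ = 0.0000 and ⟨p²⟩ = 10.760.
(Δp)² = 10.760 − (0.0000)² = 10.760.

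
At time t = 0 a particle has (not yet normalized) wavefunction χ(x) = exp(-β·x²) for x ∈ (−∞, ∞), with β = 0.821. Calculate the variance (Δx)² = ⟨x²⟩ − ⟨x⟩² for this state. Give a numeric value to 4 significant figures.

0.3045

Compute ⟨x⟩ and ⟨x²⟩ separately, then (Δx)² = ⟨x²⟩ − ⟨x⟩².
Gaussian moments: ∫x^(2j)·e^(−2βx²) dx = (2j−1)!!/(4β)^j · √(π/(2β)), odd powers integrate to 0; here √(π/(2β)) = 1.3832.
Normalization: ∫|χ|² dx = 1.3832.
⟨x⟩ = 0.0000 and ⟨x²⟩ = 0.30451.
(Δx)² = 0.30451 − (0.0000)² = 0.30451.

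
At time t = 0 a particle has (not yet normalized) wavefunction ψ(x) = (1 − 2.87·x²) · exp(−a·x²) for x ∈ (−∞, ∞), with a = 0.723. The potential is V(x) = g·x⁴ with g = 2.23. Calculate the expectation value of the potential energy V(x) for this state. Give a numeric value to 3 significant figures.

10.4

⟨V⟩ = ∫ V(x)·|ψ|² dx / ∫|ψ|² dx.
Expand each integrand as polynomial × e^(−2ax²) and use ∫x^(2j)·e^(−2ax²) dx = (2j−1)!!/(4a)^j · √(π/(2a)), odd powers → 0; here √(π/(2a)) = 1.4740.
State is unnormalized: ∫|ψ|² dx = 2.9034, and ∫ψ*·V(x)·ψ dx = 30.119, so ⟨V⟩ = 30.119 / 2.9034.
⟨V⟩ = 10.374.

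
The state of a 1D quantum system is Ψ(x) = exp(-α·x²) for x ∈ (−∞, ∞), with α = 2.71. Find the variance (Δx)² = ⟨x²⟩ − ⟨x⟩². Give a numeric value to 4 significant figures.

Compute ⟨x⟩ and ⟨x²⟩ separately, then (Δx)² = ⟨x²⟩ − ⟨x⟩².
Gaussian moments: ∫x^(2j)·e^(−2αx²) dx = (2j−1)!!/(4α)^j · √(π/(2α)), odd powers integrate to 0; here √(π/(2α)) = 0.76133.
Normalization: ∫|Ψ|² dx = 0.76133.
⟨x⟩ = 0.0000 and ⟨x²⟩ = 0.092251.
(Δx)² = 0.092251 − (0.0000)² = 0.092251.

0.09225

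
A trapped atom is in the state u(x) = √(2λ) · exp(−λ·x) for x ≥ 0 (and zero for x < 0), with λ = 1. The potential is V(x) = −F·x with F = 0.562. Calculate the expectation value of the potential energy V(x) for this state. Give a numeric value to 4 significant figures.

-0.2810

⟨V⟩ = ∫ V(x)·|u|² dx.
Every integrand reduces to terms xʲ·e^(−2λx) on [0, ∞); use ∫₀^∞ xʲ·e^(−2λx) dx = j!/(2λ)^(j+1).
⟨V⟩ = -0.28100.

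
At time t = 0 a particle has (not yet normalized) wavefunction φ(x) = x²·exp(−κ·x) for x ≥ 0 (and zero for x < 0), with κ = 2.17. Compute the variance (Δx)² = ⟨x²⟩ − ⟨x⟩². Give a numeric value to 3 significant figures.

0.265

Compute ⟨x⟩ and ⟨x²⟩ separately, then (Δx)² = ⟨x²⟩ − ⟨x⟩².
Every integrand reduces to terms xʲ·e^(−2κx) on [0, ∞); use ∫₀^∞ xʲ·e^(−2κx) dx = j!/(2κ)^(j+1).
Normalization: ∫|φ|² dx = 0.015587.
⟨x⟩ = 1.1521 and ⟨x²⟩ = 1.5927.
(Δx)² = 1.5927 − (1.1521)² = 0.26545.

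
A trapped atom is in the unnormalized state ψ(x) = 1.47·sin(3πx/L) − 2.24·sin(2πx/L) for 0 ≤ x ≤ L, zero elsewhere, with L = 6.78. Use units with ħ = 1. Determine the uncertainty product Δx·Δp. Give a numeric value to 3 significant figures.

1.49

Δx = √(⟨x²⟩−⟨x⟩²), Δp = √(⟨p²⟩−⟨p⟩²).
On 0 ≤ x ≤ L (j ≠ l): ∫sin²(jπx/L) dx = L/2, ∫sin(jπx/L)·sin(lπx/L) dx = 0; diagonal moments ∫x·sin²(jπx/L) dx = L²/4, ∫x²·sin²(jπx/L) dx = L³·(1/6 − 1/(4j²π²)); cross terms ∫x·sin(jπx/L)·sin(lπx/L) dx = 0 for j + l even and −4jlL²/(π²(j² − l²)²) for j + l odd, ∫x²·sin(jπx/L)·sin(lπx/L) dx = (−1)^(j+l)·4jlL³/(π²(j² − l²)²); higher powers the same way via product-to-sum and parts. d²/dx² sin(jπx/L) = −(jπ/L)²·sin(jπx/L); on 0 ≤ x ≤ L, ∫sin²(jπx/L) dx = L/2 and ∫sin(jπx/L)·sin(lπx/L) dx = 0 for j ≠ l, so only diagonal terms survive in ∫|ψ|² and ∫ψ·ψ″; ∫ψ·ψ′ dx = [ψ²/2] between the walls = 0.
Normalization: ∫|ψ|² dx = 24.335.
⟨x⟩ = 4.6000, ⟨x²⟩ = 23.042 ⇒ Δx = 1.3718.
⟨p⟩ = 0.0000, ⟨p²⟩ = 1.1820 ⇒ Δp = 1.0872.
Δx·Δp = 1.4914.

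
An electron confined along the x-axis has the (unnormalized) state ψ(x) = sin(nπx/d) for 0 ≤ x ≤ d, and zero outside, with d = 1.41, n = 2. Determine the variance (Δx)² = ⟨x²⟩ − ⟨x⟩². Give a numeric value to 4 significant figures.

0.1405

Compute ⟨x⟩ and ⟨x²⟩ separately, then (Δx)² = ⟨x²⟩ − ⟨x⟩².
With sin²θ = (1 − cos2θ)/2 on 0 ≤ x ≤ d: ∫sin²(nπx/d) dx = d/2, ∫x·sin²(nπx/d) dx = d²/4, ∫x²·sin²(nπx/d) dx = d³·(1/6 − 1/(4n²π²)); higher powers xᵏ the same way, integrating xᵏ·cos(2nπx/d) by parts.
Normalization: ∫|ψ|² dx = 0.70500.
⟨x⟩ = 0.70500 and ⟨x²⟩ = 0.63752.
(Δx)² = 0.63752 − (0.70500)² = 0.14050.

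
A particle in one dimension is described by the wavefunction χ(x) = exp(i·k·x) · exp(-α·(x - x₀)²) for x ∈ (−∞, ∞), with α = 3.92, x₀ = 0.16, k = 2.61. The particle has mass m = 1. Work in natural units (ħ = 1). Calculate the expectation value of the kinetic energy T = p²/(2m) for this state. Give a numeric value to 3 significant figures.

5.37

T = −(ħ²/2m) d²/dx², so ⟨T⟩ = −(ħ²/2m) ∫ χ*·χ'' dx / ∫|χ|² dx; with m = 1.
Gaussian moments (u = x − x₀): ∫u^(2j)·e^(−2αu²) du = (2j−1)!!/(4α)^j · √(π/(2α)), odd powers integrate to 0; here √(π/(2α)) = 0.63302. Derivatives: χ′ = (ik − 2αu)·χ, χ″ = ((ik − 2αu)² − 2α)·χ; the odd-in-u pieces drop out.
State is unnormalized: ∫|χ|² dx = 0.63302, and ∫χ*·(−ħ²/2m · χ'') dx = 3.3968, so ⟨T⟩ = 3.3968 / 0.63302.
⟨T⟩ = 5.3661.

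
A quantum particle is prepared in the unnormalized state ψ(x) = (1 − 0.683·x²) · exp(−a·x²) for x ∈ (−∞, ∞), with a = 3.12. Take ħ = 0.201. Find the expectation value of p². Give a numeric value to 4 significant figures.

0.1584

p² ψ = −ħ² d²ψ/dx²; ⟨p²⟩ = −ħ² ∫ ψ*·ψ'' dx / ∫|ψ|² dx.
Expand each integrand as polynomial × e^(−2ax²) and use ∫x^(2j)·e^(−2ax²) dx = (2j−1)!!/(4a)^j · √(π/(2a)), odd powers → 0; here √(π/(2a)) = 0.70955. Differentiate with the product rule, d/dx e^(−ax²) = −2ax·e^(−ax²).
State is unnormalized: ∫|ψ|² dx = 0.63826, and ∫ψ*·(−ħ² ψ'') dx = 0.10110, so ⟨p²⟩ = 0.10110 / 0.63826.
⟨p²⟩ = 0.15841.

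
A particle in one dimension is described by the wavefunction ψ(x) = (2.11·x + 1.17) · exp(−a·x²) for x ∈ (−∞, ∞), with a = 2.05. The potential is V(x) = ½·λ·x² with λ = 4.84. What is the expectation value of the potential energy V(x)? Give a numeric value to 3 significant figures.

0.463

⟨V⟩ = ∫ V(x)·|ψ|² dx / ∫|ψ|² dx.
Expand each integrand as polynomial × e^(−2ax²) and use ∫x^(2j)·e^(−2ax²) dx = (2j−1)!!/(4a)^j · √(π/(2a)), odd powers → 0; here √(π/(2a)) = 0.87535.
State is unnormalized: ∫|ψ|² dx = 1.6735, and ∫ψ*·V(x)·ψ dx = 0.77442, so ⟨V⟩ = 0.77442 / 1.6735.
⟨V⟩ = 0.46274.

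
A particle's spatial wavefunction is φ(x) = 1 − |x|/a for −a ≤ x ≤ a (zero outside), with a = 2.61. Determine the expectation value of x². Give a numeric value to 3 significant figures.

0.681

⟨x²⟩ = ∫ x²·|φ|² dx / ∫|φ|² dx (integrals over the domain).
φ is even, so ∫ over [−a, a] = 2∫₀ᵃ with φ = 1 − x/a there: ∫₀ᵃ (1 − x/a)² dx = a/3, ∫₀ᵃ x²(1 − x/a)² dx = a³/30, ∫₀ᵃ x⁴(1 − x/a)² dx = a⁵/105.
State is unnormalized: ∫|φ|² dx = 1.7400, and ∫φ*·x²·φ dx = 1.1853, so ⟨x²⟩ = 1.1853 / 1.7400.
⟨x²⟩ = 0.68121.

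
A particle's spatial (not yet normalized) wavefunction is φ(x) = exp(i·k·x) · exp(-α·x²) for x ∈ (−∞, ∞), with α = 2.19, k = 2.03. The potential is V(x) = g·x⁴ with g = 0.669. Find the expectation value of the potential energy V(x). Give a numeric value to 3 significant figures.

⟨V⟩ = ∫ V(x)·|φ|² dx / ∫|φ|² dx.
Gaussian moments: ∫x^(2j)·e^(−2αx²) dx = (2j−1)!!/(4α)^j · √(π/(2α)), odd powers integrate to 0; here √(π/(2α)) = 0.84691.
State is unnormalized: ∫|φ|² dx = 0.84691, and ∫φ*·V(x)·φ dx = 0.022150, so ⟨V⟩ = 0.022150 / 0.84691.
⟨V⟩ = 0.026154.

0.0262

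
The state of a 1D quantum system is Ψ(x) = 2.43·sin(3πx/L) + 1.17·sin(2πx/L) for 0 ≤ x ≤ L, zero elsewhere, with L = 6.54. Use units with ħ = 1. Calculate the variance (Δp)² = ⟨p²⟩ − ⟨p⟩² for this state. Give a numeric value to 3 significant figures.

Compute ⟨p⟩ and ⟨p²⟩ separately; (Δp)² = ⟨p²⟩ − ⟨p⟩².
d²/dx² sin(jπx/L) = −(jπ/L)²·sin(jπx/L); on 0 ≤ x ≤ L, ∫sin²(jπx/L) dx = L/2 and ∫sin(jπx/L)·sin(lπx/L) dx = 0 for j ≠ l, so only diagonal terms survive in ∫|Ψ|² and ∫Ψ·Ψ″; ∫Ψ·Ψ′ dx = [Ψ²/2] between the walls = 0.
Normalization: ∫|Ψ|² dx = 23.785.
⟨p⟩ = 0.0000 and ⟨p²⟩ = 1.8596.
(Δp)² = 1.8596 − (0.0000)² = 1.8596.

1.86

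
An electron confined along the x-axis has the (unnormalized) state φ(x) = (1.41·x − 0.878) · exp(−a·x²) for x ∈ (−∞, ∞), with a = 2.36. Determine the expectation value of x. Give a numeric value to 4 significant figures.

⟨x⟩ = ∫ x·|φ|² dx / ∫|φ|² dx (integrals over the domain).
Expand each integrand as polynomial × e^(−2ax²) and use ∫x^(2j)·e^(−2ax²) dx = (2j−1)!!/(4a)^j · √(π/(2a)), odd powers → 0; here √(π/(2a)) = 0.81584.
State is unnormalized: ∫|φ|² dx = 0.80074, and ∫φ*·x·φ dx = -0.21398, so ⟨x⟩ = -0.21398 / 0.80074.
⟨x⟩ = -0.26723.

-0.2672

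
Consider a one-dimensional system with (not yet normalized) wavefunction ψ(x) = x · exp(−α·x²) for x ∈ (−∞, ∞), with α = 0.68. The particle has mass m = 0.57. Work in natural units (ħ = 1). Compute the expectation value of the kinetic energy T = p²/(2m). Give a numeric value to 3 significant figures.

1.79

T = −(ħ²/2m) d²/dx², so ⟨T⟩ = −(ħ²/2m) ∫ ψ*·ψ'' dx / ∫|ψ|² dx; with m = 0.57.
Expand each integrand as polynomial × e^(−2αx²) and use ∫x^(2j)·e^(−2αx²) dx = (2j−1)!!/(4α)^j · √(π/(2α)), odd powers → 0; here √(π/(2α)) = 1.5199. Differentiate with the product rule, d/dx e^(−αx²) = −2αx·e^(−αx²).
State is unnormalized: ∫|ψ|² dx = 0.55877, and ∫ψ*·(−ħ²/2m · ψ'') dx = 0.99991, so ⟨T⟩ = 0.99991 / 0.55877.
⟨T⟩ = 1.7895.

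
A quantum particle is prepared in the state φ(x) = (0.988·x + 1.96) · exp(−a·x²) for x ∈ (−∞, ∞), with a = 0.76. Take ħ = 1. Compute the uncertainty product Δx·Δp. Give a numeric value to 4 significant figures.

Δx = √(⟨x²⟩−⟨x⟩²), Δp = √(⟨p²⟩−⟨p⟩²).
Expand each integrand as polynomial × e^(−2ax²) and use ∫x^(2j)·e^(−2ax²) dx = (2j−1)!!/(4a)^j · √(π/(2a)), odd powers → 0; here √(π/(2a)) = 1.4376. Differentiate with the product rule, d/dx e^(−ax²) = −2ax·e^(−ax²).
Normalization: ∫|φ|² dx = 5.9845.
⟨x⟩ = 0.30605, ⟨x²⟩ = 0.37970 ⇒ Δx = 0.53482.
⟨p⟩ = 0.0000, ⟨p²⟩ = 0.87725 ⇒ Δp = 0.93662.
Δx·Δp = 0.50092.

0.5009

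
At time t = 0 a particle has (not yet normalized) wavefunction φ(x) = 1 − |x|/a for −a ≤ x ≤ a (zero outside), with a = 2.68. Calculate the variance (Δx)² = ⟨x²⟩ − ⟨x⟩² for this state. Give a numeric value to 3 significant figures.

0.718

Compute ⟨x⟩ and ⟨x²⟩ separately, then (Δx)² = ⟨x²⟩ − ⟨x⟩².
φ is even, so ∫ over [−a, a] = 2∫₀ᵃ with φ = 1 − x/a there: ∫₀ᵃ (1 − x/a)² dx = a/3, ∫₀ᵃ x²(1 − x/a)² dx = a³/30, ∫₀ᵃ x⁴(1 − x/a)² dx = a⁵/105.
Normalization: ∫|φ|² dx = 1.7867.
⟨x⟩ = 0.0000 and ⟨x²⟩ = 0.71824.
(Δx)² = 0.71824 − (0.0000)² = 0.71824.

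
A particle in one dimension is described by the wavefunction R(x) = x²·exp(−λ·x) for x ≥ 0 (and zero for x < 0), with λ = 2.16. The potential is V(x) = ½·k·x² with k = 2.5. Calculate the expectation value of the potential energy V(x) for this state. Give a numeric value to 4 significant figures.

2.009

⟨V⟩ = ∫ V(x)·|R|² dx / ∫|R|² dx.
Every integrand reduces to terms xʲ·e^(−2λx) on [0, ∞); use ∫₀^∞ xʲ·e^(−2λx) dx = j!/(2λ)^(j+1).
State is unnormalized: ∫|R|² dx = 0.015951, and ∫R*·V(x)·R dx = 0.032052, so ⟨V⟩ = 0.032052 / 0.015951.
⟨V⟩ = 2.0094.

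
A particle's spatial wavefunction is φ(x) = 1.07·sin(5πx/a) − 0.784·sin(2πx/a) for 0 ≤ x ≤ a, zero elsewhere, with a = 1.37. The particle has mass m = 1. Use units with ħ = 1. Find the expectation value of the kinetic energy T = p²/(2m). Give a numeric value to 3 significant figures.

46.4

T = −(ħ²/2m) d²/dx², so ⟨T⟩ = −(ħ²/2m) ∫ φ*·φ'' dx / ∫|φ|² dx; with m = 1.
d²/dx² sin(jπx/a) = −(jπ/a)²·sin(jπx/a); on 0 ≤ x ≤ a, ∫sin²(jπx/a) dx = a/2 and ∫sin(jπx/a)·sin(lπx/a) dx = 0 for j ≠ l, so only diagonal terms survive in ∫|φ|² and ∫φ·φ″; ∫φ·φ′ dx = [φ²/2] between the walls = 0.
State is unnormalized: ∫|φ|² dx = 1.2053, and ∫φ*·(−ħ²/2m · φ'') dx = 55.978, so ⟨T⟩ = 55.978 / 1.2053.
⟨T⟩ = 46.443.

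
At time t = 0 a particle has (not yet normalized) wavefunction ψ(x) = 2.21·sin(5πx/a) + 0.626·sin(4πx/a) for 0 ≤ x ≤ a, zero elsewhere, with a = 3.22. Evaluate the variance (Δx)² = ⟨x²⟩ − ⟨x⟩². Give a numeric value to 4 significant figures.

0.7279

Compute ⟨x⟩ and ⟨x²⟩ separately, then (Δx)² = ⟨x²⟩ − ⟨x⟩².
On 0 ≤ x ≤ a (j ≠ l): ∫sin²(jπx/a) dx = a/2, ∫sin(jπx/a)·sin(lπx/a) dx = 0; diagonal moments ∫x·sin²(jπx/a) dx = a²/4, ∫x²·sin²(jπx/a) dx = a³·(1/6 − 1/(4j²π²)); cross terms ∫x·sin(jπx/a)·sin(lπx/a) dx = 0 for j + l even and −4jla²/(π²(j² − l²)²) for j + l odd, ∫x²·sin(jπx/a)·sin(lπx/a) dx = (−1)^(j+l)·4jla³/(π²(j² − l²)²); higher powers the same way via product-to-sum and parts.
Normalization: ∫|ψ|² dx = 8.4943.
⟨x⟩ = 1.2720 and ⟨x²⟩ = 2.3460.
(Δx)² = 2.3460 − (1.2720)² = 0.72792.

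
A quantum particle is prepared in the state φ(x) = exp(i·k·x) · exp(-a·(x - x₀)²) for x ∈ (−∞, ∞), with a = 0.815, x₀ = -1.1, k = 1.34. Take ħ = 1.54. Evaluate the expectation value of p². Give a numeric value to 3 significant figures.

p² φ = −ħ² d²φ/dx²; ⟨p²⟩ = −ħ² ∫ φ*·φ'' dx / ∫|φ|² dx.
Gaussian moments (u = x − x₀): ∫u^(2j)·e^(−2au²) du = (2j−1)!!/(4a)^j · √(π/(2a)), odd powers integrate to 0; here √(π/(2a)) = 1.3883. Derivatives: φ′ = (ik − 2au)·φ, φ″ = ((ik − 2au)² − 2a)·φ; the odd-in-u pieces drop out.
State is unnormalized: ∫|φ|² dx = 1.3883, and ∫φ*·(−ħ² φ'') dx = 8.5953, so ⟨p²⟩ = 8.5953 / 1.3883.
⟨p²⟩ = 6.1913.

6.19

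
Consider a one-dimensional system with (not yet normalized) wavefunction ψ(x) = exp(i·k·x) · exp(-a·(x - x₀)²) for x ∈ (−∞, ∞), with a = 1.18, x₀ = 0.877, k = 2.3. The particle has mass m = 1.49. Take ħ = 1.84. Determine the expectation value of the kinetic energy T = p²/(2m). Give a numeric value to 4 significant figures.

T = −(ħ²/2m) d²/dx², so ⟨T⟩ = −(ħ²/2m) ∫ ψ*·ψ'' dx / ∫|ψ|² dx; with m = 1.49.
Gaussian moments (u = x − x₀): ∫u^(2j)·e^(−2au²) du = (2j−1)!!/(4a)^j · √(π/(2a)), odd powers integrate to 0; here √(π/(2a)) = 1.1538. Derivatives: ψ′ = (ik − 2au)·ψ, ψ″ = ((ik − 2au)² − 2a)·ψ; the odd-in-u pieces drop out.
State is unnormalized: ∫|ψ|² dx = 1.1538, and ∫ψ*·(−ħ²/2m · ψ'') dx = 8.4809, so ⟨T⟩ = 8.4809 / 1.1538.
⟨T⟩ = 7.3506.

7.351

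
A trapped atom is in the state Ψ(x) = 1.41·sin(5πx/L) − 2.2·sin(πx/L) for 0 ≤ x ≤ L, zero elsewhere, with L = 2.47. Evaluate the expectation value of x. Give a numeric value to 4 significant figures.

1.235

⟨x⟩ = ∫ x·|Ψ|² dx / ∫|Ψ|² dx (integrals over the domain).
On 0 ≤ x ≤ L (j ≠ l): ∫sin²(jπx/L) dx = L/2, ∫sin(jπx/L)·sin(lπx/L) dx = 0; diagonal moments ∫x·sin²(jπx/L) dx = L²/4, ∫x²·sin²(jπx/L) dx = L³·(1/6 − 1/(4j²π²)); cross terms ∫x·sin(jπx/L)·sin(lπx/L) dx = 0 for j + l even and −4jlL²/(π²(j² − l²)²) for j + l odd, ∫x²·sin(jπx/L)·sin(lπx/L) dx = (−1)^(j+l)·4jlL³/(π²(j² − l²)²); higher powers the same way via product-to-sum and parts.
State is unnormalized: ∫|Ψ|² dx = 8.4327, and ∫Ψ*·x·Ψ dx = 10.414, so ⟨x⟩ = 10.414 / 8.4327.
⟨x⟩ = 1.2350.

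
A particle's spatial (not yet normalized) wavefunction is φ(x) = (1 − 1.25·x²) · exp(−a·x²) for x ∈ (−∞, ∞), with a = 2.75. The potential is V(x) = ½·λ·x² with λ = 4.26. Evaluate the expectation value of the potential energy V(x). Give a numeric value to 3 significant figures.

⟨V⟩ = ∫ V(x)·|φ|² dx / ∫|φ|² dx.
Expand each integrand as polynomial × e^(−2ax²) and use ∫x^(2j)·e^(−2ax²) dx = (2j−1)!!/(4a)^j · √(π/(2a)), odd powers → 0; here √(π/(2a)) = 0.75578.
State is unnormalized: ∫|φ|² dx = 0.61329, and ∫φ*·V(x)·φ dx = 0.074912, so ⟨V⟩ = 0.074912 / 0.61329.
⟨V⟩ = 0.12215.

0.122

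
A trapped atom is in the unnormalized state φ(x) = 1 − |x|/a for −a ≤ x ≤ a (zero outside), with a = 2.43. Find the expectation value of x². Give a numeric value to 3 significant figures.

0.590

⟨x²⟩ = ∫ x²·|φ|² dx / ∫|φ|² dx (integrals over the domain).
φ is even, so ∫ over [−a, a] = 2∫₀ᵃ with φ = 1 − x/a there: ∫₀ᵃ (1 − x/a)² dx = a/3, ∫₀ᵃ x²(1 − x/a)² dx = a³/30, ∫₀ᵃ x⁴(1 − x/a)² dx = a⁵/105.
State is unnormalized: ∫|φ|² dx = 1.6200, and ∫φ*·x²·φ dx = 0.95659, so ⟨x²⟩ = 0.95659 / 1.6200.
⟨x²⟩ = 0.59049.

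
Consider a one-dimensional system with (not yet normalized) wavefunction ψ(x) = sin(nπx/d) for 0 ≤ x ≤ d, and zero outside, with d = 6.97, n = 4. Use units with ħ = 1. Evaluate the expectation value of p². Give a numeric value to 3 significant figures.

p² ψ = −ħ² d²ψ/dx²; ⟨p²⟩ = −ħ² ∫ ψ*·ψ'' dx / ∫|ψ|² dx.
d/dx sin(nπx/d) = (nπ/d)·cos(nπx/d) and d²/dx² sin(nπx/d) = −(nπ/d)²·sin(nπx/d); on 0 ≤ x ≤ d, ∫sin²(nπx/d) dx = d/2 and ∫sin(nπx/d)·cos(nπx/d) dx = 0.
State is unnormalized: ∫|ψ|² dx = 3.4850, and ∫ψ*·(−ħ² ψ'') dx = 11.328, so ⟨p²⟩ = 11.328 / 3.4850.
⟨p²⟩ = 3.2505.

3.25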